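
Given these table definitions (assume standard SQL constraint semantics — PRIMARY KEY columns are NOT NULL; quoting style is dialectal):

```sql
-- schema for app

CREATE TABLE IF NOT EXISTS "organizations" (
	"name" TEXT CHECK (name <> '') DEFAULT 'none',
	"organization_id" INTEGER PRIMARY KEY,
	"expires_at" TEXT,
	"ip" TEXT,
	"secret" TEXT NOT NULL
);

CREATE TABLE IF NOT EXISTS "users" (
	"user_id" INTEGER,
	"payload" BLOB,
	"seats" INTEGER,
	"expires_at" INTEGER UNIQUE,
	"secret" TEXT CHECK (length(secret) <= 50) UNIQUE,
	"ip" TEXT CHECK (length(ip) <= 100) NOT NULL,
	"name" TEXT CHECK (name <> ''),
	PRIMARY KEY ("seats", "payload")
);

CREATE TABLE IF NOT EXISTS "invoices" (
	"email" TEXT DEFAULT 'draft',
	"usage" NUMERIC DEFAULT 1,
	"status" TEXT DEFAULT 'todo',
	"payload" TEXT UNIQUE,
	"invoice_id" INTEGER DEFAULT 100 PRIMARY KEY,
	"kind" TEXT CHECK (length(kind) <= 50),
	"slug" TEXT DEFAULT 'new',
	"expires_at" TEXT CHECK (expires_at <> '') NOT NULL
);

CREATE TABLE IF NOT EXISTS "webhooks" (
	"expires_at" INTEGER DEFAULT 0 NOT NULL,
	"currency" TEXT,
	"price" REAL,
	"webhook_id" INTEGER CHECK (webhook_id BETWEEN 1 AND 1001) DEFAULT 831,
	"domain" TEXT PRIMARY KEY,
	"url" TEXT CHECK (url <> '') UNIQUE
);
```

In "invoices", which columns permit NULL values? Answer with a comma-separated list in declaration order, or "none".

email, usage, status, payload, kind, slug

- email: DEFAULT only fills an omitted column; an explicit NULL is still allowed → nullable.
- usage: DEFAULT only fills an omitted column; an explicit NULL is still allowed → nullable.
- status: DEFAULT only fills an omitted column; an explicit NULL is still allowed → nullable.
- payload: UNIQUE does not imply NOT NULL → nullable.
- invoice_id: part of the PRIMARY KEY, which implies NOT NULL → not nullable.
- kind: CHECK does not forbid NULL (a CHECK constraint passes when its expression is NULL) → nullable.
- slug: DEFAULT only fills an omitted column; an explicit NULL is still allowed → nullable.
- expires_at: declared NOT NULL → not nullable.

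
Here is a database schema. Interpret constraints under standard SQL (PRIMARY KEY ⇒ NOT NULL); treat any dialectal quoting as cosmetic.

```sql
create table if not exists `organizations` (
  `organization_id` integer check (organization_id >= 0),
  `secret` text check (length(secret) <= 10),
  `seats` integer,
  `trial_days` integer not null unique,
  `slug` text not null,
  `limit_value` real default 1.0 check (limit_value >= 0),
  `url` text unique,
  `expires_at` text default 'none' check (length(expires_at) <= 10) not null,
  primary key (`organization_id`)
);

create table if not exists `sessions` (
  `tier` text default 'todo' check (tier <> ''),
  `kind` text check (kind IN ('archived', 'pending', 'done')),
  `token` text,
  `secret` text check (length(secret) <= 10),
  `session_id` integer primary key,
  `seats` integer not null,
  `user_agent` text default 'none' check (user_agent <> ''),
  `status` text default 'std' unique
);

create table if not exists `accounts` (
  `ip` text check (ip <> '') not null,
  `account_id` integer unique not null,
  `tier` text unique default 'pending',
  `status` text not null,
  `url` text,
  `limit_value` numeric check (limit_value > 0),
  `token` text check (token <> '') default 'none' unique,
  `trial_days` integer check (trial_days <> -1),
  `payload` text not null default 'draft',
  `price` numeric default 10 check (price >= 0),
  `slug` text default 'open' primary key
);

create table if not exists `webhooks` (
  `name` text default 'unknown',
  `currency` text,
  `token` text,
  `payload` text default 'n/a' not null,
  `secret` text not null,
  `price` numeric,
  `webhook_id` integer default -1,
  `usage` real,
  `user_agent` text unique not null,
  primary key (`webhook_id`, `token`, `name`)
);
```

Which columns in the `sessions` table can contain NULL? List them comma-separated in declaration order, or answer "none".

tier, kind, token, secret, user_agent, status

- tier: CHECK does not forbid NULL (a CHECK constraint passes when its expression is NULL) → nullable.
- kind: CHECK does not forbid NULL (a CHECK constraint passes when its expression is NULL) → nullable.
- token: no NOT NULL constraint applies → nullable.
- secret: CHECK does not forbid NULL (a CHECK constraint passes when its expression is NULL) → nullable.
- session_id: part of the PRIMARY KEY, which implies NOT NULL → not nullable.
- seats: declared NOT NULL → not nullable.
- user_agent: CHECK does not forbid NULL (a CHECK constraint passes when its expression is NULL) → nullable.
- status: UNIQUE does not imply NOT NULL → nullable.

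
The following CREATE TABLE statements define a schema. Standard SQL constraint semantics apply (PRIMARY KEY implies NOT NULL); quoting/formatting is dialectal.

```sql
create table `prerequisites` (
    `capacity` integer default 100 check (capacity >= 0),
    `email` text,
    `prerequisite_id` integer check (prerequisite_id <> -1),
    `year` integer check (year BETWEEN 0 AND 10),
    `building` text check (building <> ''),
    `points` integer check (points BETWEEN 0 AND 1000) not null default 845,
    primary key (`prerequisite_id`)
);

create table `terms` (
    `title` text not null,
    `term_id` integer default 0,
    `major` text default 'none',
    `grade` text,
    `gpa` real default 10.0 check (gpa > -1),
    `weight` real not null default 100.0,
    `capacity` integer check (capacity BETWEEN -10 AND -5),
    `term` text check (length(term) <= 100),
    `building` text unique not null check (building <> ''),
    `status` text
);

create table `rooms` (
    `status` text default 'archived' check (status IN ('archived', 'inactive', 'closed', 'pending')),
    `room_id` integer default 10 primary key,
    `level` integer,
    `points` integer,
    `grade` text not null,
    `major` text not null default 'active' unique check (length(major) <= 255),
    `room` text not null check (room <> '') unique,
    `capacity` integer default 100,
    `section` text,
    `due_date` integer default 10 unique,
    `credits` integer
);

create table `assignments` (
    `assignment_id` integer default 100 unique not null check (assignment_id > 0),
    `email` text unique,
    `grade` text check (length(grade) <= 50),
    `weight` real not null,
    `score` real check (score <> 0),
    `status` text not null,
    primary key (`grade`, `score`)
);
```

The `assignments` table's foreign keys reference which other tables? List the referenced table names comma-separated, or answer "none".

none

No column in assignments has a REFERENCES clause.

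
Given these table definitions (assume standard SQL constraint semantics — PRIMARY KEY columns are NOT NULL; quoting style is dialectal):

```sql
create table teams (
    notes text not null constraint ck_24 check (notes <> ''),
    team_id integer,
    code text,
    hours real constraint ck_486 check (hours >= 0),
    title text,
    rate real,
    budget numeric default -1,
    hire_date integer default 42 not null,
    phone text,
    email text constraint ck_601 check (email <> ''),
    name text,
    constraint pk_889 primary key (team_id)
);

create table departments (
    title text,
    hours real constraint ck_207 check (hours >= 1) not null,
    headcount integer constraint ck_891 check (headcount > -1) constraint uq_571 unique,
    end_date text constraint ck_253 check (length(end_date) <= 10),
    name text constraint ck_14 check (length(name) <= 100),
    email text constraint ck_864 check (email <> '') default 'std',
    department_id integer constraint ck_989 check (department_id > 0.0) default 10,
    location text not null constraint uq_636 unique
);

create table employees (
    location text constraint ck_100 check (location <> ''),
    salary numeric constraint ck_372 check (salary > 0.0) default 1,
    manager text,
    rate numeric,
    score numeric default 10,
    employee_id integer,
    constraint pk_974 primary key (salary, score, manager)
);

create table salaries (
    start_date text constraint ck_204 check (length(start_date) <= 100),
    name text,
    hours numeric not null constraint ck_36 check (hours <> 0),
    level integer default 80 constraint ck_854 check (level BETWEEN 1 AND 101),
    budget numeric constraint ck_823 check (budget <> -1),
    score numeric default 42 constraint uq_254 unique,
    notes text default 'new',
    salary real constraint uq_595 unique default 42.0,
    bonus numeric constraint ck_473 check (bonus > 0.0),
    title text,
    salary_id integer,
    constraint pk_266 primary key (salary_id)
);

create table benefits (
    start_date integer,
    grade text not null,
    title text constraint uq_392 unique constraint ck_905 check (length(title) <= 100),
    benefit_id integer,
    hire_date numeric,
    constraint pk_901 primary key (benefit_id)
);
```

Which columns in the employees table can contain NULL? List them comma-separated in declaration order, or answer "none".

location, rate, employee_id

- location: CHECK does not forbid NULL (a CHECK constraint passes when its expression is NULL) → nullable.
- salary: part of the PRIMARY KEY, which implies NOT NULL → not nullable.
- manager: part of the PRIMARY KEY, which implies NOT NULL → not nullable.
- rate: no NOT NULL constraint applies → nullable.
- score: part of the PRIMARY KEY, which implies NOT NULL → not nullable.
- employee_id: no NOT NULL constraint applies → nullable.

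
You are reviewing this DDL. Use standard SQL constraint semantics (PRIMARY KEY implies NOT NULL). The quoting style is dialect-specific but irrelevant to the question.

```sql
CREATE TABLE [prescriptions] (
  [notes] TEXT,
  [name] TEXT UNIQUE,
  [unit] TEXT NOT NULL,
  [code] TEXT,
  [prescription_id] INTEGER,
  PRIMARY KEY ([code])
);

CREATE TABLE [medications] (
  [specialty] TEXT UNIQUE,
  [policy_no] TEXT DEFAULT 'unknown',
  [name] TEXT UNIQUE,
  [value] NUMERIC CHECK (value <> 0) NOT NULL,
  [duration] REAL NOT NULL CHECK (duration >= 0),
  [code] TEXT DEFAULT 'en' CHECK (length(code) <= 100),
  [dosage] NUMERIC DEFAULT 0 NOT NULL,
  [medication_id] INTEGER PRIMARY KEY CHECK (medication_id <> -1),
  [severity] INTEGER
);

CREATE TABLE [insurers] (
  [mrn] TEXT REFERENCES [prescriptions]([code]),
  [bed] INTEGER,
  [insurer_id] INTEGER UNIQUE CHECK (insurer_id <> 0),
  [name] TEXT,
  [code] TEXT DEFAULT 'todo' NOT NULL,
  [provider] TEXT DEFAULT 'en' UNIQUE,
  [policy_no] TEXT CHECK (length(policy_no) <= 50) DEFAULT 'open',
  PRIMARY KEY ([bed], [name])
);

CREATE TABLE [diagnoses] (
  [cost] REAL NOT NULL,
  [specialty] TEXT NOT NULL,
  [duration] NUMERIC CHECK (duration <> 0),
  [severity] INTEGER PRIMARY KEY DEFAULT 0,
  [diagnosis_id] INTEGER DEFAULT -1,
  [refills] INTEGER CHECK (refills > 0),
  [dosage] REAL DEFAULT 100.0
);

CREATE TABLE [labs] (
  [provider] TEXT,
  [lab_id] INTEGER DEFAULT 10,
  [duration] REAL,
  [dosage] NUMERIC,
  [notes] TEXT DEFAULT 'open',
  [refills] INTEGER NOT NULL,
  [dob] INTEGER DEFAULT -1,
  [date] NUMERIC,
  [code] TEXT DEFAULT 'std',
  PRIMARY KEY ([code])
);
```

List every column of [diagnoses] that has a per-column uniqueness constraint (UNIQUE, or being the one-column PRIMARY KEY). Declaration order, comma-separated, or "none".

severity

- cost: no UNIQUE or single-column PK constraint.
- specialty: no UNIQUE or single-column PK constraint.
- duration: no UNIQUE or single-column PK constraint.
- severity: single-column PRIMARY KEY → unique.
- diagnosis_id: no UNIQUE or single-column PK constraint.
- refills: no UNIQUE or single-column PK constraint.
- dosage: no UNIQUE or single-column PK constraint.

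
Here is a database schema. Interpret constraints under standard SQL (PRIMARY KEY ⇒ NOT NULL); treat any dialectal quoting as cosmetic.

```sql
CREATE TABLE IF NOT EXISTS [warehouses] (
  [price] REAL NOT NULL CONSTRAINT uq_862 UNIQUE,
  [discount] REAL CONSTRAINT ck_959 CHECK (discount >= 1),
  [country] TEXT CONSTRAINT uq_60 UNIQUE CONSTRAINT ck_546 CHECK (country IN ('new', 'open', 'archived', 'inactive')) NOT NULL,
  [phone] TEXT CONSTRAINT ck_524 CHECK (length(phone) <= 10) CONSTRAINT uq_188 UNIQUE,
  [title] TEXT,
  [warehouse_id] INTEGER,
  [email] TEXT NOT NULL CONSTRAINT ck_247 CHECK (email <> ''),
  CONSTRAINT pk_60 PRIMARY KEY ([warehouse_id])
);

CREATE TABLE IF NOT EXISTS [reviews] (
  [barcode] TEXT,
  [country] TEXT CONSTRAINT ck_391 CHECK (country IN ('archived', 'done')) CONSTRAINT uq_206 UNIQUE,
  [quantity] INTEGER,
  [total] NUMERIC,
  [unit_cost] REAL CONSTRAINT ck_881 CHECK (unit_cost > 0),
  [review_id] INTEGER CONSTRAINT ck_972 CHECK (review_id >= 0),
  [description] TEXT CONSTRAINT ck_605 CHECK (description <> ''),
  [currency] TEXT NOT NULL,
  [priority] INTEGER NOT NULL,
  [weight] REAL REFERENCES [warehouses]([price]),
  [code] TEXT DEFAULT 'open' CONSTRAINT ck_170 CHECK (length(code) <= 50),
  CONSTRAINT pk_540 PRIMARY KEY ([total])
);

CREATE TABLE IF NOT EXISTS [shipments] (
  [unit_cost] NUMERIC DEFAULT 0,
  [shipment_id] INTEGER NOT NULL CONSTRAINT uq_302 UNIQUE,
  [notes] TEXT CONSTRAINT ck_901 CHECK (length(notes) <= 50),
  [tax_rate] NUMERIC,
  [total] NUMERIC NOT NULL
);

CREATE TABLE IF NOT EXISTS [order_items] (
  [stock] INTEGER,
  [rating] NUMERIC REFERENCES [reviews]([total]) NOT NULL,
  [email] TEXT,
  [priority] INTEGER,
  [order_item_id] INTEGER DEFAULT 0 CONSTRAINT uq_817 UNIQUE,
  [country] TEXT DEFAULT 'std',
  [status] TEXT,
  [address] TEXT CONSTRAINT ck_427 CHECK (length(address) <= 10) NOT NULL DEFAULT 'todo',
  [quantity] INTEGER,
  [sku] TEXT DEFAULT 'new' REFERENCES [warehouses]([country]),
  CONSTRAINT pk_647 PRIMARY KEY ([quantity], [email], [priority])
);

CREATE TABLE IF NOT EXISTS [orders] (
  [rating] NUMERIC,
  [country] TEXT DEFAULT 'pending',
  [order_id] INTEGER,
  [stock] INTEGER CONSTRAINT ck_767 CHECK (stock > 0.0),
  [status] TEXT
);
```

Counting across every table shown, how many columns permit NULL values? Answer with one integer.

warehouses: 3 nullable (discount, phone, title — PK (warehouse_id) and explicit NOT NULL columns excluded).
reviews: 8 nullable (barcode, country, quantity, unit_cost, review_id, description, weight, code — PK (total) and explicit NOT NULL columns excluded).
shipments: 3 nullable (unit_cost, notes, tax_rate — PK none and explicit NOT NULL columns excluded).
order_items: 5 nullable (stock, order_item_id, country, status, sku — PK (quantity, email, priority) and explicit NOT NULL columns excluded).
orders: 5 nullable (rating, country, order_id, stock, status — PK none and explicit NOT NULL columns excluded).
Total: 3 + 8 + 3 + 5 + 5 = 24.

24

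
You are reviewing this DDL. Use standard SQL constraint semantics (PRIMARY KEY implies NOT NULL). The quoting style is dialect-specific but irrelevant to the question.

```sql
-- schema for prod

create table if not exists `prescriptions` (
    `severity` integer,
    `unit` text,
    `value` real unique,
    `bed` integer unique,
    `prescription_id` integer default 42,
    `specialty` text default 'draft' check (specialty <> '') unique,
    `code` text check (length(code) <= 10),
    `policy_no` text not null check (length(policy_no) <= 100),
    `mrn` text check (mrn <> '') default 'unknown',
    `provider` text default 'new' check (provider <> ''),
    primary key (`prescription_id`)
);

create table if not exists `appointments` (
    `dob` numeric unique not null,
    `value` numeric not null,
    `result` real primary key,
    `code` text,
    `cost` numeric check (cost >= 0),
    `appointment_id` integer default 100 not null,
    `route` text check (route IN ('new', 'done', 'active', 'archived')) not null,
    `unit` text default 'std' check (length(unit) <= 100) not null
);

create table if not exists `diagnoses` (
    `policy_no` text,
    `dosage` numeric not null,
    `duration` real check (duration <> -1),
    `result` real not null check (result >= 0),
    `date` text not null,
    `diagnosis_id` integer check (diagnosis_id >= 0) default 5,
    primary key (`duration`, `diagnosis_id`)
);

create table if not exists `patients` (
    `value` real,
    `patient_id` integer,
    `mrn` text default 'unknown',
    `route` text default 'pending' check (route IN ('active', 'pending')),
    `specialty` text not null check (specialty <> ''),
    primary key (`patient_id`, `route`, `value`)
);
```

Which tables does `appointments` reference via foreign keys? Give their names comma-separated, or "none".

none

No column in appointments has a REFERENCES clause.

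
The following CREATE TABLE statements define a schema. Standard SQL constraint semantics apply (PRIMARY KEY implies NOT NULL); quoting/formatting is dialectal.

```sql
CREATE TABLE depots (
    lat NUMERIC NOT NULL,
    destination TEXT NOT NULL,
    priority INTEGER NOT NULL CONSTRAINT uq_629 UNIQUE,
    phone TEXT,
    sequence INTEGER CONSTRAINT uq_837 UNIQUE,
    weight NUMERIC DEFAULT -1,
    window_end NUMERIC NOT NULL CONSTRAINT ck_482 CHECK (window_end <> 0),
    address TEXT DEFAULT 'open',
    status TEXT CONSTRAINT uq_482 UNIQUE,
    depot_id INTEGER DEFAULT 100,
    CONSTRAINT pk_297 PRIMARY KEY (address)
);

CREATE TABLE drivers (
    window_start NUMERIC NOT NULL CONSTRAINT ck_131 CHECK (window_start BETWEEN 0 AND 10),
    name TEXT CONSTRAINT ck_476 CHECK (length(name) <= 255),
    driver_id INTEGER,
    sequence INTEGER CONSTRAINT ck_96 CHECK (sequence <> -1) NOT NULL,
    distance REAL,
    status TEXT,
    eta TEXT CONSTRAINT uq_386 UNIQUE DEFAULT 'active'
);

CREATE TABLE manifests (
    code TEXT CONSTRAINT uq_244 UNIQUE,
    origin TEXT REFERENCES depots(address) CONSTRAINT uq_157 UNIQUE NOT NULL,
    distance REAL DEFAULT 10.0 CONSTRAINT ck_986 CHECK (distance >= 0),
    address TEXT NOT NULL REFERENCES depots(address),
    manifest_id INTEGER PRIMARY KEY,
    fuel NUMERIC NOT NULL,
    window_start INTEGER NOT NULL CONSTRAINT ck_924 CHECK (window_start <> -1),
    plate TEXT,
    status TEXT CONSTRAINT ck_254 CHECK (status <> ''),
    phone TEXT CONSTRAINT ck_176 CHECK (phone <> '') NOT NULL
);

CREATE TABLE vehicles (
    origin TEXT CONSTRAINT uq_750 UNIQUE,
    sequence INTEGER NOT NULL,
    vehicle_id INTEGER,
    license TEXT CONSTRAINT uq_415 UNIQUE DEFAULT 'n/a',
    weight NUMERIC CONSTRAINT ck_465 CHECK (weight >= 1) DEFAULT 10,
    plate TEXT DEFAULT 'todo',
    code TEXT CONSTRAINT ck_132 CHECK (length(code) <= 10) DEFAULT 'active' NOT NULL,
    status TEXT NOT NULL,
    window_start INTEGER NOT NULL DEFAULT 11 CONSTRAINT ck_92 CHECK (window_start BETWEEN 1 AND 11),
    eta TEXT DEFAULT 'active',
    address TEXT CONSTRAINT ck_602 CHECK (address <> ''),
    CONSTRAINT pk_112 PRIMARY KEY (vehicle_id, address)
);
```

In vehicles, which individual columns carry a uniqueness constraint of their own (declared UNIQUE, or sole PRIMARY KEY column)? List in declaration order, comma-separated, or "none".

origin, license

- origin: declared UNIQUE → unique.
- sequence: no UNIQUE or single-column PK constraint.
- vehicle_id: part of a composite PRIMARY KEY — only the tuple is unique, not this column on its own.
- license: declared UNIQUE → unique.
- weight: no UNIQUE or single-column PK constraint.
- plate: no UNIQUE or single-column PK constraint.
- code: no UNIQUE or single-column PK constraint.
- status: no UNIQUE or single-column PK constraint.
- window_start: no UNIQUE or single-column PK constraint.
- eta: no UNIQUE or single-column PK constraint.
- address: part of a composite PRIMARY KEY — only the tuple is unique, not this column on its own.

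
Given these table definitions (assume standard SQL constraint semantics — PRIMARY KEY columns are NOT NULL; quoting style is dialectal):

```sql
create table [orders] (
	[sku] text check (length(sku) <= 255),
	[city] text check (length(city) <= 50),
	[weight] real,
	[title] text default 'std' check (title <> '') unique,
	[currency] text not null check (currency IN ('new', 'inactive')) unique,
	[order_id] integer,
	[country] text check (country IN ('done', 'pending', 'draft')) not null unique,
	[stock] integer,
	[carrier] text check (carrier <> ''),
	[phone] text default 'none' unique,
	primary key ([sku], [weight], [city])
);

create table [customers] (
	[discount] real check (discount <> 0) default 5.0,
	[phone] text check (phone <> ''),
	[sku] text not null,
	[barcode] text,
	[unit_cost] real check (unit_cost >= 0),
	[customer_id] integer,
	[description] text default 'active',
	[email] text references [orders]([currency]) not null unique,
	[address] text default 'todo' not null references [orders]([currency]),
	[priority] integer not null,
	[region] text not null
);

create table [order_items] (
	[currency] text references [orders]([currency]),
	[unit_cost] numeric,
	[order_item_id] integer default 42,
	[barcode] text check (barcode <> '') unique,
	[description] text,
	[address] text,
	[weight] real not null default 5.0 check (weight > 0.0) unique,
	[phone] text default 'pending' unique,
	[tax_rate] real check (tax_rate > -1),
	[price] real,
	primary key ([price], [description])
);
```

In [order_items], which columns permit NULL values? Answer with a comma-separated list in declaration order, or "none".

- currency: a foreign key column may be NULL unless separately constrained → nullable.
- unit_cost: no NOT NULL constraint applies → nullable.
- order_item_id: DEFAULT only fills an omitted column; an explicit NULL is still allowed → nullable.
- barcode: CHECK does not forbid NULL (a CHECK constraint passes when its expression is NULL) → nullable.
- description: part of the PRIMARY KEY, which implies NOT NULL → not nullable.
- address: no NOT NULL constraint applies → nullable.
- weight: declared NOT NULL → not nullable.
- phone: UNIQUE does not imply NOT NULL → nullable.
- tax_rate: CHECK does not forbid NULL (a CHECK constraint passes when its expression is NULL) → nullable.
- price: part of the PRIMARY KEY, which implies NOT NULL → not nullable.

currency, unit_cost, order_item_id, barcode, address, phone, tax_rate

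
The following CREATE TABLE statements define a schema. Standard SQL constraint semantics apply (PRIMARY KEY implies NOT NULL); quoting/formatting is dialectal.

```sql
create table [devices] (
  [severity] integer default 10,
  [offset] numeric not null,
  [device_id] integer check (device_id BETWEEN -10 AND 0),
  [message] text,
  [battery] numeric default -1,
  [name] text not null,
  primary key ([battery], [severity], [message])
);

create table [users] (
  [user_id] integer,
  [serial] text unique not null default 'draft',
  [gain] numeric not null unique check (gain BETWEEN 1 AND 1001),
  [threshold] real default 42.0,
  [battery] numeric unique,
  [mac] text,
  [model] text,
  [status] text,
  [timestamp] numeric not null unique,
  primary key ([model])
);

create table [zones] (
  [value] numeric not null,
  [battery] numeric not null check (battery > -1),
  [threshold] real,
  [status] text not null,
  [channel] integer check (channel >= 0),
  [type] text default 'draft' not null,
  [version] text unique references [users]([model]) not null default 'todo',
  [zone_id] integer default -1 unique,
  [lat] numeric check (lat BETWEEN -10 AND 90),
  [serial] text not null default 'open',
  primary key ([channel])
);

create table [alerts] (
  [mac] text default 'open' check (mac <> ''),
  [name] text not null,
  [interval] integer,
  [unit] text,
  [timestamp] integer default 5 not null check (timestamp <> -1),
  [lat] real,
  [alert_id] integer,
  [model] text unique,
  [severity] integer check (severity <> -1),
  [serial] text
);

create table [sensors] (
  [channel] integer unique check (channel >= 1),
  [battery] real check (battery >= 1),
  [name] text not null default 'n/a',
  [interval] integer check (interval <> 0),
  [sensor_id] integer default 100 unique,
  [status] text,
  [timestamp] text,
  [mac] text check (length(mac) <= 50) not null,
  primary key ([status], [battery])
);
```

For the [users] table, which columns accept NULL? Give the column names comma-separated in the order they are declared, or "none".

user_id, threshold, battery, mac, status

- user_id: no NOT NULL constraint applies → nullable.
- serial: declared NOT NULL → not nullable.
- gain: declared NOT NULL → not nullable.
- threshold: DEFAULT only fills an omitted column; an explicit NULL is still allowed → nullable.
- battery: UNIQUE does not imply NOT NULL → nullable.
- mac: no NOT NULL constraint applies → nullable.
- model: part of the PRIMARY KEY, which implies NOT NULL → not nullable.
- status: no NOT NULL constraint applies → nullable.
- timestamp: declared NOT NULL → not nullable.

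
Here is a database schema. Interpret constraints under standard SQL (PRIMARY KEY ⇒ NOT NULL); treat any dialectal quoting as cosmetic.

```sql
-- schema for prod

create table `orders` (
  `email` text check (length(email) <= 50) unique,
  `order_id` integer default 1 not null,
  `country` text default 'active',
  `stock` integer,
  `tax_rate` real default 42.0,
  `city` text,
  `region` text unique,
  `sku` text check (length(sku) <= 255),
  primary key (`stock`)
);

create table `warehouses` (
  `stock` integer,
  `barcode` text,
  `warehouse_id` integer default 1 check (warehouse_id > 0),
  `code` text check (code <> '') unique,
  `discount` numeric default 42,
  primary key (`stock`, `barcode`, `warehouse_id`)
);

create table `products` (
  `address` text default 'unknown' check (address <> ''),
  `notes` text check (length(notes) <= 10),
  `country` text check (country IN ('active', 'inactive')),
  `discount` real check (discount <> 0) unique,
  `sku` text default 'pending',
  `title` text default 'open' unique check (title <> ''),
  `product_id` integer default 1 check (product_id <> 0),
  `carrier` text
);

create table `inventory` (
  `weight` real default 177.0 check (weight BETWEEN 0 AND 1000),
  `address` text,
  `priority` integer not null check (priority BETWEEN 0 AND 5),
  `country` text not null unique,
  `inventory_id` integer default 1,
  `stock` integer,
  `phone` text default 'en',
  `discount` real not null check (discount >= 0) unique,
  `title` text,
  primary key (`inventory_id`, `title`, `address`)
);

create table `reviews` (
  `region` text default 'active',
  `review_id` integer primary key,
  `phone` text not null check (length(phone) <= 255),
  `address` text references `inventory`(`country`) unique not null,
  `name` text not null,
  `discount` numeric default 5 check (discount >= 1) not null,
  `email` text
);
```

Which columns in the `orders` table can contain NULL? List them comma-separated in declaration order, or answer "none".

email, country, tax_rate, city, region, sku

- email: CHECK does not forbid NULL (a CHECK constraint passes when its expression is NULL) → nullable.
- order_id: declared NOT NULL → not nullable.
- country: DEFAULT only fills an omitted column; an explicit NULL is still allowed → nullable.
- stock: part of the PRIMARY KEY, which implies NOT NULL → not nullable.
- tax_rate: DEFAULT only fills an omitted column; an explicit NULL is still allowed → nullable.
- city: no NOT NULL constraint applies → nullable.
- region: UNIQUE does not imply NOT NULL → nullable.
- sku: CHECK does not forbid NULL (a CHECK constraint passes when its expression is NULL) → nullable.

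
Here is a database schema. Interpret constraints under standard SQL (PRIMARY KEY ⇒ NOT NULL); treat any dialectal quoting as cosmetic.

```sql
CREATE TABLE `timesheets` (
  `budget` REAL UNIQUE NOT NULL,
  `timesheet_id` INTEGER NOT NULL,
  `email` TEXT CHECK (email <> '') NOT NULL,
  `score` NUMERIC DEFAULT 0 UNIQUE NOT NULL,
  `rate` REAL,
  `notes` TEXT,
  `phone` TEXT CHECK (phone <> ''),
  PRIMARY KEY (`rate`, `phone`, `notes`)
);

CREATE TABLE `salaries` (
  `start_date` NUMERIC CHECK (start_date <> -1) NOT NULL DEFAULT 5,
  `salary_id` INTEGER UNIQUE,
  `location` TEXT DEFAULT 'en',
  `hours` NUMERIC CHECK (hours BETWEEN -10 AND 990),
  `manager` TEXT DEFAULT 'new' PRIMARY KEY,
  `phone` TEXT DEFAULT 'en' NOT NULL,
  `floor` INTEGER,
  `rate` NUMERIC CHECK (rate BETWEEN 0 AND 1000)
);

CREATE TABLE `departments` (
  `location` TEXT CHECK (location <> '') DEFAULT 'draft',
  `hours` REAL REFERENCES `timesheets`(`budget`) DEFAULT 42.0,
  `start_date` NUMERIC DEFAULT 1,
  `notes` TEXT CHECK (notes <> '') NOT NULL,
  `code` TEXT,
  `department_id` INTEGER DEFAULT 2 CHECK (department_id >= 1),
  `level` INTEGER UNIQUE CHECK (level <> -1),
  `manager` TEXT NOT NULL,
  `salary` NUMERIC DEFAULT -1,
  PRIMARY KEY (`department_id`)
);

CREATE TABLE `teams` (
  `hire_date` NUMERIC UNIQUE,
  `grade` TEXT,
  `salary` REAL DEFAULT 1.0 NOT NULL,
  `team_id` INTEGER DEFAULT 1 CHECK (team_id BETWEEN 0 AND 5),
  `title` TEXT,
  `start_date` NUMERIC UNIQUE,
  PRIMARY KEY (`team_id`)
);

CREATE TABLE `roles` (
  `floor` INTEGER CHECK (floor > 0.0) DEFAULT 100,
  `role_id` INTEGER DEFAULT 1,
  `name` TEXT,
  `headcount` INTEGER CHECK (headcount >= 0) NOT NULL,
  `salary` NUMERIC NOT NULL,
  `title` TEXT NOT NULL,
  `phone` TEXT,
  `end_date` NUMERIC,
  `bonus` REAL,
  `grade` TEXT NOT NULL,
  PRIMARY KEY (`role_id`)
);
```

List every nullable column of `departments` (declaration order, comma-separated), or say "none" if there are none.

location, hours, start_date, code, level, salary

- location: CHECK does not forbid NULL (a CHECK constraint passes when its expression is NULL) → nullable.
- hours: a foreign key column may be NULL unless separately constrained → nullable.
- start_date: DEFAULT only fills an omitted column; an explicit NULL is still allowed → nullable.
- notes: declared NOT NULL → not nullable.
- code: no NOT NULL constraint applies → nullable.
- department_id: part of the PRIMARY KEY, which implies NOT NULL → not nullable.
- level: CHECK does not forbid NULL (a CHECK constraint passes when its expression is NULL) → nullable.
- manager: declared NOT NULL → not nullable.
- salary: DEFAULT only fills an omitted column; an explicit NULL is still allowed → nullable.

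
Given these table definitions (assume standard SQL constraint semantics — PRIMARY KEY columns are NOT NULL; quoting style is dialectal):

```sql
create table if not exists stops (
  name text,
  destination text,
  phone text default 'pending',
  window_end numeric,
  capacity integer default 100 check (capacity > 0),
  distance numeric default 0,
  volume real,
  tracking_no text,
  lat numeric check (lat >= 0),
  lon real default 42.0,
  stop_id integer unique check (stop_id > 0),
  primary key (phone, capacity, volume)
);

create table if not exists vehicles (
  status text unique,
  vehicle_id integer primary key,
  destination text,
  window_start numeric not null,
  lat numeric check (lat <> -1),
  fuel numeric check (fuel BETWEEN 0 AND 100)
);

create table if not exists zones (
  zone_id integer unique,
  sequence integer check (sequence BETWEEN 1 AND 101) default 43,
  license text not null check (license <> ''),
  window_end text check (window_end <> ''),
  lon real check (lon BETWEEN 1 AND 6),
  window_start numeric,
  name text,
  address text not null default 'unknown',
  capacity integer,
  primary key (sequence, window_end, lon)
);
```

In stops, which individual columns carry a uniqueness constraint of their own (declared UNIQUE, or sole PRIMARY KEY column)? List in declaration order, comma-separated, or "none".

stop_id

- name: no UNIQUE or single-column PK constraint.
- destination: no UNIQUE or single-column PK constraint.
- phone: part of a composite PRIMARY KEY — only the tuple is unique, not this column on its own.
- window_end: no UNIQUE or single-column PK constraint.
- capacity: part of a composite PRIMARY KEY — only the tuple is unique, not this column on its own.
- distance: no UNIQUE or single-column PK constraint.
- volume: part of a composite PRIMARY KEY — only the tuple is unique, not this column on its own.
- tracking_no: no UNIQUE or single-column PK constraint.
- lat: no UNIQUE or single-column PK constraint.
- lon: no UNIQUE or single-column PK constraint.
- stop_id: declared UNIQUE → unique.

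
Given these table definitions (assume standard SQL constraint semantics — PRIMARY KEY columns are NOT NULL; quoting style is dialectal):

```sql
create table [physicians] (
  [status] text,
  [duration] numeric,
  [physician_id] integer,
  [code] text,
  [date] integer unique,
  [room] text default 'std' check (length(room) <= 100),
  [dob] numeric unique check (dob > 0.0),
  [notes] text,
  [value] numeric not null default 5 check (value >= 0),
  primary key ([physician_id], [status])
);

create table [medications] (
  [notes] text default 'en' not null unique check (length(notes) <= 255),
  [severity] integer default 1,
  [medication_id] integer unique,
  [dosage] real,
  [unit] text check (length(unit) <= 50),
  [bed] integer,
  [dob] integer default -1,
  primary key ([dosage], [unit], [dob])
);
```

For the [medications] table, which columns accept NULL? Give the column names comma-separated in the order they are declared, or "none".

- notes: declared NOT NULL → not nullable.
- severity: DEFAULT only fills an omitted column; an explicit NULL is still allowed → nullable.
- medication_id: UNIQUE does not imply NOT NULL → nullable.
- dosage: part of the PRIMARY KEY, which implies NOT NULL → not nullable.
- unit: part of the PRIMARY KEY, which implies NOT NULL → not nullable.
- bed: no NOT NULL constraint applies → nullable.
- dob: part of the PRIMARY KEY, which implies NOT NULL → not nullable.

severity, medication_id, bed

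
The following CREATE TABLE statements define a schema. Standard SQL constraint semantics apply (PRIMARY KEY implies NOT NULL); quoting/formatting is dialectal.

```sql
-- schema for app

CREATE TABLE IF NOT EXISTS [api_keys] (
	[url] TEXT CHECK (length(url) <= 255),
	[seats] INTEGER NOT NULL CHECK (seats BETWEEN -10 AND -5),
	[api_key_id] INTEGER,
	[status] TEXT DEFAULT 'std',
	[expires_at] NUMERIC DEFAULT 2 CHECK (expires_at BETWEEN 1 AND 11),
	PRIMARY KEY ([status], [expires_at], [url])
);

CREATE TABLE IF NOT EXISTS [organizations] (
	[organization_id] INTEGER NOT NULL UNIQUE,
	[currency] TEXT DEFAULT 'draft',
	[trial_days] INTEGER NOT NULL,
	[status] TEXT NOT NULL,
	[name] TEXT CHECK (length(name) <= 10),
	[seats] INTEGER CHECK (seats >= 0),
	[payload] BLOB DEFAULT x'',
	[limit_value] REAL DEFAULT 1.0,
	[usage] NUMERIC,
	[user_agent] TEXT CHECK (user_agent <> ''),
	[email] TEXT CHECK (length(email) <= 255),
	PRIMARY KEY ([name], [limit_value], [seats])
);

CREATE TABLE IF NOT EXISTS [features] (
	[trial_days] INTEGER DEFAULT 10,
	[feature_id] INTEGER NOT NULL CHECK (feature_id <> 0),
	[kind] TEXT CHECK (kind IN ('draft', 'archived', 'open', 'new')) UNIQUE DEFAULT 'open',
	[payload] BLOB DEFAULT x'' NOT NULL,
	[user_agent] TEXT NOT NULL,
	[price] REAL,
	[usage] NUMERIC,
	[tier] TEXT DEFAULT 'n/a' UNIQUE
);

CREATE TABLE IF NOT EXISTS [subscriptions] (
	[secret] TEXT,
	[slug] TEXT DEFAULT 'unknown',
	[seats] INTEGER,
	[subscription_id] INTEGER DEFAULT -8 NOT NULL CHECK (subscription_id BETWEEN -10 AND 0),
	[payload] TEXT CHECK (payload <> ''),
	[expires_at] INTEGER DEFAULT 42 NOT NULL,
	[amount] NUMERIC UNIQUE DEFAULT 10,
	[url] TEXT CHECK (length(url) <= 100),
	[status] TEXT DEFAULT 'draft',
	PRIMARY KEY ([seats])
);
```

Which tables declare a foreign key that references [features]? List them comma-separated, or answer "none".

No REFERENCES clause anywhere in the schema names features.

none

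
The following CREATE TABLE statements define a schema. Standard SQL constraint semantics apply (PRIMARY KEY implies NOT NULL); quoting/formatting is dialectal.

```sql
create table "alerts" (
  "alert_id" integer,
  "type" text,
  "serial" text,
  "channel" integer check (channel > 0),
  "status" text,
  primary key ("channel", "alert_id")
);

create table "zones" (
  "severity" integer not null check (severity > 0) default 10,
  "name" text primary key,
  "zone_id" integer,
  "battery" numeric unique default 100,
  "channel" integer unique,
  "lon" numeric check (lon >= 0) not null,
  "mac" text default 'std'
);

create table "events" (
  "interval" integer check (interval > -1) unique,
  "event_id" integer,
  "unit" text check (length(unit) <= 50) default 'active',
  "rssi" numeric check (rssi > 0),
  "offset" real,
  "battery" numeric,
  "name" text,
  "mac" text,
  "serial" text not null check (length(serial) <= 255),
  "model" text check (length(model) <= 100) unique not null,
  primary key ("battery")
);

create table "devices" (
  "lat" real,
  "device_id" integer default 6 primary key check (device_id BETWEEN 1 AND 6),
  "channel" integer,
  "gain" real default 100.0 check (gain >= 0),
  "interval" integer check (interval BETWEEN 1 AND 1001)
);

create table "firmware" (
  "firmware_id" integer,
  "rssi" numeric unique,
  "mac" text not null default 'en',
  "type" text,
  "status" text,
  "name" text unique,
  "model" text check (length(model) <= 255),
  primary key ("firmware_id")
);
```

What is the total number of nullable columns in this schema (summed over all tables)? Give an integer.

23

alerts: 3 nullable (type, serial, status — PK (channel, alert_id) and explicit NOT NULL columns excluded).
zones: 4 nullable (zone_id, battery, channel, mac — PK (name) and explicit NOT NULL columns excluded).
events: 7 nullable (interval, event_id, unit, rssi, offset, name, mac — PK (battery) and explicit NOT NULL columns excluded).
devices: 4 nullable (lat, channel, gain, interval — PK (device_id) and explicit NOT NULL columns excluded).
firmware: 5 nullable (rssi, type, status, name, model — PK (firmware_id) and explicit NOT NULL columns excluded).
Total: 3 + 4 + 7 + 4 + 5 = 23.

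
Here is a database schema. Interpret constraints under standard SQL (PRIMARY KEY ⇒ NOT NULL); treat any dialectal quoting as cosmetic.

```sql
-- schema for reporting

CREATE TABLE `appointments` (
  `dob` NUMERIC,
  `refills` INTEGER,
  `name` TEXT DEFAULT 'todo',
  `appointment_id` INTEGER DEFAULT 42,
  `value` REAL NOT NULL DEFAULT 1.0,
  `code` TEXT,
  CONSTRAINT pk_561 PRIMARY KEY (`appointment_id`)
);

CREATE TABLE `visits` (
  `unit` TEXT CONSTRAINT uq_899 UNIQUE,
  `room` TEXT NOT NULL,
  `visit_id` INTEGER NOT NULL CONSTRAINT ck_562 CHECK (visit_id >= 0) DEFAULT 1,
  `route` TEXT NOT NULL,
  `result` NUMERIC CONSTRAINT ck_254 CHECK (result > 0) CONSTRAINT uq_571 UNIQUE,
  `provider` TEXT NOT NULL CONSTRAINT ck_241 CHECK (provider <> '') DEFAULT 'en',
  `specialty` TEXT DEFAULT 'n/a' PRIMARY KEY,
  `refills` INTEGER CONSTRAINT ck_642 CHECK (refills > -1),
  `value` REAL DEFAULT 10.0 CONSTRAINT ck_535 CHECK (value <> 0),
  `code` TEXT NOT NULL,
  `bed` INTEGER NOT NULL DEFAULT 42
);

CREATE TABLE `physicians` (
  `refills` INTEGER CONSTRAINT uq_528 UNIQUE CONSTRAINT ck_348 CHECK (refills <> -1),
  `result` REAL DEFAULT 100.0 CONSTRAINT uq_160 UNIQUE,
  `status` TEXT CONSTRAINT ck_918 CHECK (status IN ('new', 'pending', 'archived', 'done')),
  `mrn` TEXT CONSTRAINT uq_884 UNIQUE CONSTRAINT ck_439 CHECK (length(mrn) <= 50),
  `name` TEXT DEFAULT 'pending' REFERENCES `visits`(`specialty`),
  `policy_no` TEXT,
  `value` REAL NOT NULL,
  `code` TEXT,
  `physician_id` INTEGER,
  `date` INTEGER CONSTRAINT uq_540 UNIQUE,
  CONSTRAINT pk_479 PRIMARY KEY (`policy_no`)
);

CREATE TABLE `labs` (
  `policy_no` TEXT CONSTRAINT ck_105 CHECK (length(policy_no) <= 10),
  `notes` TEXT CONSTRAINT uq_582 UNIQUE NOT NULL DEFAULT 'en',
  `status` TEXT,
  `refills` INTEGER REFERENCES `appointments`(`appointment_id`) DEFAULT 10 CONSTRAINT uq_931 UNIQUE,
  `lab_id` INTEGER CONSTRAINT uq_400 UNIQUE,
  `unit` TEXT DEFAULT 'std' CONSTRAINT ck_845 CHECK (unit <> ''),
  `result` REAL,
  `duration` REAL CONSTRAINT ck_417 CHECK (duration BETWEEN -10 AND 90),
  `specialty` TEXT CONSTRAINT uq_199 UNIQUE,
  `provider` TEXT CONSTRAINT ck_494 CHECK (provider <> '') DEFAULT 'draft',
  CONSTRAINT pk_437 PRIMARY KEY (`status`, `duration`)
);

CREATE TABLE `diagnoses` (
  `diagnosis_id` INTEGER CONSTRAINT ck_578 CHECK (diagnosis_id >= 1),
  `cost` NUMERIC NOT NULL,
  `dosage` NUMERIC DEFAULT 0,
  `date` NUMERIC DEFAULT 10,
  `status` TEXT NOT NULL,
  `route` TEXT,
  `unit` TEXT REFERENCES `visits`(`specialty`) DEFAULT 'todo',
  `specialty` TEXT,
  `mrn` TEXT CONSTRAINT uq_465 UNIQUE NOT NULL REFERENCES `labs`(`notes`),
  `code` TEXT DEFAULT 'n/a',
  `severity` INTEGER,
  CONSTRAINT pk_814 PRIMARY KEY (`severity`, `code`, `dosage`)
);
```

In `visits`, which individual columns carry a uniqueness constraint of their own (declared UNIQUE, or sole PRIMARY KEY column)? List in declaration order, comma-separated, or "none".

unit, result, specialty

- unit: declared UNIQUE → unique.
- room: no UNIQUE or single-column PK constraint.
- visit_id: no UNIQUE or single-column PK constraint.
- route: no UNIQUE or single-column PK constraint.
- result: declared UNIQUE → unique.
- provider: no UNIQUE or single-column PK constraint.
- specialty: single-column PRIMARY KEY → unique.
- refills: no UNIQUE or single-column PK constraint.
- value: no UNIQUE or single-column PK constraint.
- code: no UNIQUE or single-column PK constraint.
- bed: no UNIQUE or single-column PK constraint.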